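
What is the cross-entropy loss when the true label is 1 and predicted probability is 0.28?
L = 1.273

L = -1·log(0.28) - 0·log(0.72) = -log(0.28) = 1.273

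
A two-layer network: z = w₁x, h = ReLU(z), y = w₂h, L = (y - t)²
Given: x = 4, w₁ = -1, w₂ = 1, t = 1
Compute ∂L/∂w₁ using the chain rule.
∂L/∂w₁ = 0

Forward pass:
z = w₁x = -1×4 = -4
h = ReLU(-4) = 0
y = w₂h = 1×0 = 0

Backward pass:
∂L/∂y = 2(y - t) = 2(0 - 1) = -2
∂y/∂h = w₂ = 1
∂h/∂z = 0 (ReLU derivative)
∂z/∂w₁ = x = 4

∂L/∂w₁ = -2 × 1 × 0 × 4 = 0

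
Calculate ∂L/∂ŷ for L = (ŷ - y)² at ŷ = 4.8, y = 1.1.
∂L/∂ŷ = 7.4

∂L/∂ŷ = 2(ŷ - y) = 2(4.8 - 1.1) = 2(3.7) = 7.4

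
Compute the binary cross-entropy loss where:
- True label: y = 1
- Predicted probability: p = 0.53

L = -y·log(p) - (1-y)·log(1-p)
L = 0.6349

L = -1·log(0.53) - 0·log(0.47) = -log(0.53) = 0.6349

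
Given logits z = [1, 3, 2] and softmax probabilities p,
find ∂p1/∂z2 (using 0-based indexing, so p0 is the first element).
∂p1/∂z2 = -0.1628

p = softmax(z) = [0.09003, 0.6652, 0.2447]
p1 = 0.6652, p2 = 0.2447

∂p1/∂z2 = -p1 × p2 = -0.6652 × 0.2447 = -0.1628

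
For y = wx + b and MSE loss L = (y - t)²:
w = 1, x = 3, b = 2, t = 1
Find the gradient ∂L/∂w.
∂L/∂w = 24

y = wx + b = (1)(3) + 2 = 5
∂L/∂y = 2(y - t) = 2(5 - 1) = 8
∂y/∂w = x = 3
∂L/∂w = ∂L/∂y · ∂y/∂w = 8 × 3 = 24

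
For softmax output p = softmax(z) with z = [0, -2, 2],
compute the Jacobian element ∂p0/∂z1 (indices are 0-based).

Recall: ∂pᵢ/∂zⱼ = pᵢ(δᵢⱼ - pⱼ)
∂p0/∂z1 = -0.001862

p = softmax(z) = [0.1173, 0.01588, 0.8668]
p0 = 0.1173, p1 = 0.01588

∂p0/∂z1 = -p0 × p1 = -0.1173 × 0.01588 = -0.001862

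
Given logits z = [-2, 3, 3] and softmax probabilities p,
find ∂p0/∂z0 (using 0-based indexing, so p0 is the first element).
∂p0/∂z0 = 0.003346

p = softmax(z) = [0.003358, 0.4983, 0.4983]
p0 = 0.003358

∂p0/∂z0 = p0(1 - p0) = 0.003358 × (1 - 0.003358) = 0.003346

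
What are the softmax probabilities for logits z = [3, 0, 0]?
p = [0.9094, 0.0453, 0.0453]

exp(z) = [20.09, 1, 1]
Sum = 22.09
p = [0.9094, 0.0453, 0.0453]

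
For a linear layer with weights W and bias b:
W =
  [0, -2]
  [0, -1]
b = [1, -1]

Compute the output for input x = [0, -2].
y = [5, 1]

Wx = [0×0 + -2×-2, 0×0 + -1×-2]
   = [4, 2]
y = Wx + b = [4 + 1, 2 + -1] = [5, 1]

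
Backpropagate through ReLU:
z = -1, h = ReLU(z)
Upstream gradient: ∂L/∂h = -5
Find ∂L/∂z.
∂L/∂z = 0

h = ReLU(-1) = 0
Since z < 0: ∂h/∂z = 0
∂L/∂z = ∂L/∂h · ∂h/∂z = -5 × 0 = 0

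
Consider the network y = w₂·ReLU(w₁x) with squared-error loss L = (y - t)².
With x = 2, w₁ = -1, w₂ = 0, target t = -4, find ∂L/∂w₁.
∂L/∂w₁ = 0

Forward pass:
z = w₁x = -1×2 = -2
h = ReLU(-2) = 0
y = w₂h = 0×0 = 0

Backward pass:
∂L/∂y = 2(y - t) = 2(0 - -4) = 8
∂y/∂h = w₂ = 0
∂h/∂z = 0 (ReLU derivative)
∂z/∂w₁ = x = 2

∂L/∂w₁ = 8 × 0 × 0 × 2 = 0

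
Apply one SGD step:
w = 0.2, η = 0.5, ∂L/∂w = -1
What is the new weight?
w_new = 0.7

w_new = w - η·∂L/∂w = 0.2 - 0.5×(-1) = 0.2 - (-0.5) = 0.7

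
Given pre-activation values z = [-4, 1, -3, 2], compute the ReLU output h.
h = [0, 1, 0, 2]

ReLU applied element-wise: max(0,-4)=0, max(0,1)=1, max(0,-3)=0, max(0,2)=2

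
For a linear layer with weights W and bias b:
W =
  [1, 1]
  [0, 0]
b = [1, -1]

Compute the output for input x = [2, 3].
y = [6, -1]

Wx = [1×2 + 1×3, 0×2 + 0×3]
   = [5, 0]
y = Wx + b = [5 + 1, 0 + -1] = [6, -1]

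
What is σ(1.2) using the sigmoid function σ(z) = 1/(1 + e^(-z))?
0.7685

sigmoid(1.2) = 1/(1 + e^(-1.2)) = 1/(1 + 0.3012) = 0.7685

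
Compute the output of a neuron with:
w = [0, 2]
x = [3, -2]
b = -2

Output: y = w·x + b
y = -6

y = (0)(3) + (2)(-2) + -2 = -6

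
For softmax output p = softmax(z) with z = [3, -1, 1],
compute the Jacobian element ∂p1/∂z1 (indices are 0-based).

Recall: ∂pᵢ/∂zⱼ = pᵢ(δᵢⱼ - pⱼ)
∂p1/∂z1 = 0.01562

p = softmax(z) = [0.8668, 0.01588, 0.1173]
p1 = 0.01588

∂p1/∂z1 = p1(1 - p1) = 0.01588 × (1 - 0.01588) = 0.01562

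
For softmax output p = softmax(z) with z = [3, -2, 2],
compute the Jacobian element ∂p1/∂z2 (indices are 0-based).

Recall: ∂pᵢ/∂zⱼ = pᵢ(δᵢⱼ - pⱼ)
∂p1/∂z2 = -0.001312

p = softmax(z) = [0.7275, 0.004902, 0.2676]
p1 = 0.004902, p2 = 0.2676

∂p1/∂z2 = -p1 × p2 = -0.004902 × 0.2676 = -0.001312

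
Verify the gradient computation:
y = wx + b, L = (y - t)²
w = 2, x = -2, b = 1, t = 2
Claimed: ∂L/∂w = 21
Incorrect

y = (2)(-2) + 1 = -3
∂L/∂y = 2(y - t) = 2(-3 - 2) = -10
∂y/∂w = x = -2
∂L/∂w = -10 × -2 = 20

Claimed value: 21
Incorrect: The correct gradient is 20.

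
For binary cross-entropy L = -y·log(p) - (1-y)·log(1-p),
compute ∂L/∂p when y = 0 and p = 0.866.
∂L/∂p = 7.463

∂L/∂p = -y/p + (1-y)/(1-p) = 0 + 1/0.134 = 7.463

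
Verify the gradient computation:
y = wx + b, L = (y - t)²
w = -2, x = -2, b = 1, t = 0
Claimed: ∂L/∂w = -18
Incorrect

y = (-2)(-2) + 1 = 5
∂L/∂y = 2(y - t) = 2(5 - 0) = 10
∂y/∂w = x = -2
∂L/∂w = 10 × -2 = -20

Claimed value: -18
Incorrect: The correct gradient is -20.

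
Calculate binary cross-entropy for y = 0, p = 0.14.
L = 0.1508

L = -0·log(0.14) - 1·log(0.86) = -log(0.86) = 0.1508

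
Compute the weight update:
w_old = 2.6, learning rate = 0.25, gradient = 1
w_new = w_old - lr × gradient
w_new = 2.35

w_new = w - η·∂L/∂w = 2.6 - 0.25×(1) = 2.6 - (0.25) = 2.35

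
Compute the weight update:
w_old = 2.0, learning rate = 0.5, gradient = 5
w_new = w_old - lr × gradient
w_new = -0.5

w_new = w - η·∂L/∂w = 2.0 - 0.5×(5) = 2.0 - (2.5) = -0.5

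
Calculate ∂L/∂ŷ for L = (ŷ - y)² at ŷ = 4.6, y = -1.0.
∂L/∂ŷ = 11.2

∂L/∂ŷ = 2(ŷ - y) = 2(4.6 - -1.0) = 2(5.6) = 11.2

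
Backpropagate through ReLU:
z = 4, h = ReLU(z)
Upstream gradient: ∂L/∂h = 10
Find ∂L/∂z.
∂L/∂z = 10

h = ReLU(4) = 4
Since z > 0: ∂h/∂z = 1
∂L/∂z = ∂L/∂h · ∂h/∂z = 10 × 1 = 10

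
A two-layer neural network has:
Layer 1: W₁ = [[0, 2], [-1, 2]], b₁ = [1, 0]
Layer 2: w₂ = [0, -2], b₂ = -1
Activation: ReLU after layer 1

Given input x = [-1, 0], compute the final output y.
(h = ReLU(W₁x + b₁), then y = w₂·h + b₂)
y = -3

Layer 1 pre-activation: z₁ = [1, 1]
After ReLU: h = [1, 1]
Layer 2 output: y = 0×1 + -2×1 + -1 = -3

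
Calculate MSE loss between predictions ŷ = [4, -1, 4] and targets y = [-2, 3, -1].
MSE = 25.67

MSE = (1/3)((4--2)² + (-1-3)² + (4--1)²) = (1/3)(36 + 16 + 25) = 25.67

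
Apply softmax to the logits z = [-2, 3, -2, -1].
p = [0.0065, 0.9692, 0.0065, 0.0178]

exp(z) = [0.1353, 20.09, 0.1353, 0.3679]
Sum = 20.72
p = [0.0065, 0.9692, 0.0065, 0.0178]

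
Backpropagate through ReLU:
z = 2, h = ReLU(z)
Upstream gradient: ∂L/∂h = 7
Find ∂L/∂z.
∂L/∂z = 7

h = ReLU(2) = 2
Since z > 0: ∂h/∂z = 1
∂L/∂z = ∂L/∂h · ∂h/∂z = 7 × 1 = 7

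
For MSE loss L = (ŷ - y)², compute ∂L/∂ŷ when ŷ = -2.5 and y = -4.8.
∂L/∂ŷ = 4.6

∂L/∂ŷ = 2(ŷ - y) = 2(-2.5 - -4.8) = 2(2.3) = 4.6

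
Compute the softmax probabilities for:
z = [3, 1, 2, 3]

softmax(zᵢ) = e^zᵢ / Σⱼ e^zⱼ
p = [0.3995, 0.0541, 0.147, 0.3995]

exp(z) = [20.09, 2.718, 7.389, 20.09]
Sum = 50.28
p = [0.3995, 0.0541, 0.147, 0.3995]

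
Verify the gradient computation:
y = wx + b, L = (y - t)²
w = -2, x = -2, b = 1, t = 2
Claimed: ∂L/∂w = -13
Incorrect

y = (-2)(-2) + 1 = 5
∂L/∂y = 2(y - t) = 2(5 - 2) = 6
∂y/∂w = x = -2
∂L/∂w = 6 × -2 = -12

Claimed value: -13
Incorrect: The correct gradient is -12.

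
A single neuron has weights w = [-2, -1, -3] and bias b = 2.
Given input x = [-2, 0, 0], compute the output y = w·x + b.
y = 6

y = (-2)(-2) + (-1)(0) + (-3)(0) + 2 = 6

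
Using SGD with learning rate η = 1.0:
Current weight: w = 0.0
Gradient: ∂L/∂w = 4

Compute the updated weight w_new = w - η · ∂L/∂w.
w_new = -4

w_new = w - η·∂L/∂w = 0.0 - 1.0×(4) = 0.0 - (4) = -4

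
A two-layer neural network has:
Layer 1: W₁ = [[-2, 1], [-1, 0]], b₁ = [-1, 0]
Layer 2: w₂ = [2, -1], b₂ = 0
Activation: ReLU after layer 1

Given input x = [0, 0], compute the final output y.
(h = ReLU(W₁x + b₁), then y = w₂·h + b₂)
y = 0

Layer 1 pre-activation: z₁ = [-1, 0]
After ReLU: h = [0, 0]
Layer 2 output: y = 2×0 + -1×0 + 0 = 0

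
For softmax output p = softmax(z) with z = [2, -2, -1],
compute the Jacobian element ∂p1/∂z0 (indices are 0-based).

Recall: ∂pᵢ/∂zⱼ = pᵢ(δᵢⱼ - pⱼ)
∂p1/∂z0 = -0.01605

p = softmax(z) = [0.9362, 0.01715, 0.04661]
p1 = 0.01715, p0 = 0.9362

∂p1/∂z0 = -p1 × p0 = -0.01715 × 0.9362 = -0.01605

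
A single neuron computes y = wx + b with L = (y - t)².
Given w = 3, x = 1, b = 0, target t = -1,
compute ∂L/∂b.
∂L/∂b = 8

y = wx + b = (3)(1) + 0 = 3
∂L/∂y = 2(y - t) = 2(3 - -1) = 8
∂y/∂b = 1
∂L/∂b = ∂L/∂y · ∂y/∂b = 8 × 1 = 8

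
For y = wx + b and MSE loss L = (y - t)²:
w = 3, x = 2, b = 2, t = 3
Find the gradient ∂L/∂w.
∂L/∂w = 20

y = wx + b = (3)(2) + 2 = 8
∂L/∂y = 2(y - t) = 2(8 - 3) = 10
∂y/∂w = x = 2
∂L/∂w = ∂L/∂y · ∂y/∂w = 10 × 2 = 20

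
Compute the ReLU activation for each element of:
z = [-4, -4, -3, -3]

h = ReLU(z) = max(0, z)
h = [0, 0, 0, 0]

ReLU applied element-wise: max(0,-4)=0, max(0,-4)=0, max(0,-3)=0, max(0,-3)=0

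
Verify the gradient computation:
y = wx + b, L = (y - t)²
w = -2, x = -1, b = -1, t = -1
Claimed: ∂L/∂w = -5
Incorrect

y = (-2)(-1) + -1 = 1
∂L/∂y = 2(y - t) = 2(1 - -1) = 4
∂y/∂w = x = -1
∂L/∂w = 4 × -1 = -4

Claimed value: -5
Incorrect: The correct gradient is -4.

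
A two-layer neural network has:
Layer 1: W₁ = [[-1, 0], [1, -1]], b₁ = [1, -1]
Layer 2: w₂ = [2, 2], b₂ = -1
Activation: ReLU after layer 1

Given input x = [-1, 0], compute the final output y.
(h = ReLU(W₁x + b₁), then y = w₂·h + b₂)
y = 3

Layer 1 pre-activation: z₁ = [2, -2]
After ReLU: h = [2, 0]
Layer 2 output: y = 2×2 + 2×0 + -1 = 3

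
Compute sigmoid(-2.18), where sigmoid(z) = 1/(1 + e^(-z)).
0.1016

sigmoid(-2.18) = 1/(1 + e^(2.18)) = 1/(1 + 8.846) = 0.1016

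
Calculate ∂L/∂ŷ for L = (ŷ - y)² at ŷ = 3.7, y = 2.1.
∂L/∂ŷ = 3.2

∂L/∂ŷ = 2(ŷ - y) = 2(3.7 - 2.1) = 2(1.6) = 3.2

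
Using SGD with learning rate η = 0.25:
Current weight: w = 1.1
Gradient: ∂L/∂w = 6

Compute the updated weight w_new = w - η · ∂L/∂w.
w_new = -0.4

w_new = w - η·∂L/∂w = 1.1 - 0.25×(6) = 1.1 - (1.5) = -0.4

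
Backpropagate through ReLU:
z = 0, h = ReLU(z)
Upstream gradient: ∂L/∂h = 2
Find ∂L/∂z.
∂L/∂z = 0

h = ReLU(0) = 0
At z = 0: ∂h/∂z = 0 (by convention)
∂L/∂z = ∂L/∂h · ∂h/∂z = 2 × 0 = 0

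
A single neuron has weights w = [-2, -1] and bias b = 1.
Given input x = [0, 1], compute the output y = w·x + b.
y = 0

y = (-2)(0) + (-1)(1) + 1 = 0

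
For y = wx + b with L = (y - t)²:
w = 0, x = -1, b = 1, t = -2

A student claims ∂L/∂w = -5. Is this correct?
Incorrect

y = (0)(-1) + 1 = 1
∂L/∂y = 2(y - t) = 2(1 - -2) = 6
∂y/∂w = x = -1
∂L/∂w = 6 × -1 = -6

Claimed value: -5
Incorrect: The correct gradient is -6.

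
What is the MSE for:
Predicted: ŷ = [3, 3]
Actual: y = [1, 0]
MSE = 6.5

MSE = (1/2)((3-1)² + (3-0)²) = (1/2)(4 + 9) = 6.5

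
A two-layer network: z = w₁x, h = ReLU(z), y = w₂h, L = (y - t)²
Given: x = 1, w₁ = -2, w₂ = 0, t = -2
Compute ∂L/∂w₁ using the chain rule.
∂L/∂w₁ = 0

Forward pass:
z = w₁x = -2×1 = -2
h = ReLU(-2) = 0
y = w₂h = 0×0 = 0

Backward pass:
∂L/∂y = 2(y - t) = 2(0 - -2) = 4
∂y/∂h = w₂ = 0
∂h/∂z = 0 (ReLU derivative)
∂z/∂w₁ = x = 1

∂L/∂w₁ = 4 × 0 × 0 × 1 = 0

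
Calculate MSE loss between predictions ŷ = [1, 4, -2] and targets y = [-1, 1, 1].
MSE = 7.333

MSE = (1/3)((1--1)² + (4-1)² + (-2-1)²) = (1/3)(4 + 9 + 9) = 7.333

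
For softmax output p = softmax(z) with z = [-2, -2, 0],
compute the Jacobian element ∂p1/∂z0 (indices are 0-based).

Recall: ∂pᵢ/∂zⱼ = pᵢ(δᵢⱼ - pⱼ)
∂p1/∂z0 = -0.01134

p = softmax(z) = [0.1065, 0.1065, 0.787]
p1 = 0.1065, p0 = 0.1065

∂p1/∂z0 = -p1 × p0 = -0.1065 × 0.1065 = -0.01134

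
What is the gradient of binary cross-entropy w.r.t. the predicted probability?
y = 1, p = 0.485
∂L/∂p = -2.062

∂L/∂p = -y/p + (1-y)/(1-p) = -1/0.485 + 0 = -2.062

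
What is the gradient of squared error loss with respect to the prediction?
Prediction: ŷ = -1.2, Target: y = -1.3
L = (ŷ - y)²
∂L/∂ŷ = 0.2

∂L/∂ŷ = 2(ŷ - y) = 2(-1.2 - -1.3) = 2(0.1) = 0.2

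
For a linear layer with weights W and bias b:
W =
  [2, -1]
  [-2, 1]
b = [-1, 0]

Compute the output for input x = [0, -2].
y = [1, -2]

Wx = [2×0 + -1×-2, -2×0 + 1×-2]
   = [2, -2]
y = Wx + b = [2 + -1, -2 + 0] = [1, -2]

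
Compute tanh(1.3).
0.8617

tanh(1.3) = (e^(1.3) - e^(-1.3))/(e^(1.3) + e^(-1.3)) = 0.8617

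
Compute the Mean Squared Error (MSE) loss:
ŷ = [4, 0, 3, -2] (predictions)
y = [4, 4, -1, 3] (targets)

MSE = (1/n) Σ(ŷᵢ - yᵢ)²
MSE = 14.25

MSE = (1/4)((4-4)² + (0-4)² + (3--1)² + (-2-3)²) = (1/4)(0 + 16 + 16 + 25) = 14.25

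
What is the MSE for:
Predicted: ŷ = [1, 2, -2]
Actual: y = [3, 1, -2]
MSE = 1.667

MSE = (1/3)((1-3)² + (2-1)² + (-2--2)²) = (1/3)(4 + 1 + 0) = 1.667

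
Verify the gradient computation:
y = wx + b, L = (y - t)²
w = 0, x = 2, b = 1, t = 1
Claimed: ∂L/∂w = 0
Correct

y = (0)(2) + 1 = 1
∂L/∂y = 2(y - t) = 2(1 - 1) = 0
∂y/∂w = x = 2
∂L/∂w = 0 × 2 = 0

Claimed value: 0
Correct: The correct gradient is 0.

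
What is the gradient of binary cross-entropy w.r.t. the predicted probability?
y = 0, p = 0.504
∂L/∂p = 2.016

∂L/∂p = -y/p + (1-y)/(1-p) = 0 + 1/0.496 = 2.016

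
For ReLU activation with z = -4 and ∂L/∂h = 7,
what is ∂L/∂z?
∂L/∂z = 0

h = ReLU(-4) = 0
Since z < 0: ∂h/∂z = 0
∂L/∂z = ∂L/∂h · ∂h/∂z = 7 × 0 = 0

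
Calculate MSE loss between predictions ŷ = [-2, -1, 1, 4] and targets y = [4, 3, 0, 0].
MSE = 17.25

MSE = (1/4)((-2-4)² + (-1-3)² + (1-0)² + (4-0)²) = (1/4)(36 + 16 + 1 + 16) = 17.25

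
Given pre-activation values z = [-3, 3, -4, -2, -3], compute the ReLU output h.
h = [0, 3, 0, 0, 0]

ReLU applied element-wise: max(0,-3)=0, max(0,3)=3, max(0,-4)=0, max(0,-2)=0, max(0,-3)=0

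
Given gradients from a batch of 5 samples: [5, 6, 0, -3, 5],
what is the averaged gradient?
Average gradient = 2.6

Average = (1/5)(5 + 6 + 0 + -3 + 5) = 13/5 = 2.6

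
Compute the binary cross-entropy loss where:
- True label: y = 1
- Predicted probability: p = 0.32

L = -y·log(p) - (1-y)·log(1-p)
L = 1.139

L = -1·log(0.32) - 0·log(0.68) = -log(0.32) = 1.139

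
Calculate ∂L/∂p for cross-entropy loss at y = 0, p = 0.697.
∂L/∂p = 3.3

∂L/∂p = -y/p + (1-y)/(1-p) = 0 + 1/0.303 = 3.3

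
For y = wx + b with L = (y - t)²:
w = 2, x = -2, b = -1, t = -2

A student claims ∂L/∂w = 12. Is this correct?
Correct

y = (2)(-2) + -1 = -5
∂L/∂y = 2(y - t) = 2(-5 - -2) = -6
∂y/∂w = x = -2
∂L/∂w = -6 × -2 = 12

Claimed value: 12
Correct: The correct gradient is 12.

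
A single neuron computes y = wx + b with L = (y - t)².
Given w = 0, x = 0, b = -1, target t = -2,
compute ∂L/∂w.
∂L/∂w = 0

y = wx + b = (0)(0) + -1 = -1
∂L/∂y = 2(y - t) = 2(-1 - -2) = 2
∂y/∂w = x = 0
∂L/∂w = ∂L/∂y · ∂y/∂w = 2 × 0 = 0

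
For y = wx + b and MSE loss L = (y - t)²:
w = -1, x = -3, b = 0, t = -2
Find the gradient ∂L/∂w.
∂L/∂w = -30

y = wx + b = (-1)(-3) + 0 = 3
∂L/∂y = 2(y - t) = 2(3 - -2) = 10
∂y/∂w = x = -3
∂L/∂w = ∂L/∂y · ∂y/∂w = 10 × -3 = -30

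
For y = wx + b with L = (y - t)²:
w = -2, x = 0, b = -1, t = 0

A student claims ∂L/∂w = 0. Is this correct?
Correct

y = (-2)(0) + -1 = -1
∂L/∂y = 2(y - t) = 2(-1 - 0) = -2
∂y/∂w = x = 0
∂L/∂w = -2 × 0 = 0

Claimed value: 0
Correct: The correct gradient is 0.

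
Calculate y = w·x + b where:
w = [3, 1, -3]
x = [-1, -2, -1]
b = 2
y = 0

y = (3)(-1) + (1)(-2) + (-3)(-1) + 2 = 0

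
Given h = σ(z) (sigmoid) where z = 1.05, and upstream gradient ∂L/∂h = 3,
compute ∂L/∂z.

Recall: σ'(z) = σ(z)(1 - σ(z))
∂L/∂z = 0.5761

σ(1.05) = 0.7408
σ'(1.05) = σ(1.05)(1 - σ(1.05)) = 0.7408 × 0.2592 = 0.192
∂L/∂z = ∂L/∂h · σ'(z) = 3 × 0.192 = 0.5761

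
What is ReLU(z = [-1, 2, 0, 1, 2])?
h = [0, 2, 0, 1, 2]

ReLU applied element-wise: max(0,-1)=0, max(0,2)=2, max(0,0)=0, max(0,1)=1, max(0,2)=2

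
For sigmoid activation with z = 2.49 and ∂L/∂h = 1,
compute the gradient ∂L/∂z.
∂L/∂z = 0.0707

σ(2.49) = 0.9234
σ'(2.49) = σ(2.49)(1 - σ(2.49)) = 0.9234 × 0.07656 = 0.0707
∂L/∂z = ∂L/∂h · σ'(z) = 1 × 0.0707 = 0.0707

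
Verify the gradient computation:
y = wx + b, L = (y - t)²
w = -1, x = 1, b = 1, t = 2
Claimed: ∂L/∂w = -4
Correct

y = (-1)(1) + 1 = 0
∂L/∂y = 2(y - t) = 2(0 - 2) = -4
∂y/∂w = x = 1
∂L/∂w = -4 × 1 = -4

Claimed value: -4
Correct: The correct gradient is -4.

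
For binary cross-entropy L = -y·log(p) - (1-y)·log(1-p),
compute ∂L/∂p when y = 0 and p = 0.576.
∂L/∂p = 2.358

∂L/∂p = -y/p + (1-y)/(1-p) = 0 + 1/0.424 = 2.358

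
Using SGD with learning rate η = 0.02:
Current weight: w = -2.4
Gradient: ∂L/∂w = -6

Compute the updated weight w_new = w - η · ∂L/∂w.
w_new = -2.28

w_new = w - η·∂L/∂w = -2.4 - 0.02×(-6) = -2.4 - (-0.12) = -2.28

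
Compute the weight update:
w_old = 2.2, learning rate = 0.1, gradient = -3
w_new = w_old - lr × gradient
w_new = 2.5

w_new = w - η·∂L/∂w = 2.2 - 0.1×(-3) = 2.2 - (-0.3) = 2.5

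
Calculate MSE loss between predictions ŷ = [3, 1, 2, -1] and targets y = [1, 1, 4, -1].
MSE = 2

MSE = (1/4)((3-1)² + (1-1)² + (2-4)² + (-1--1)²) = (1/4)(4 + 0 + 4 + 0) = 2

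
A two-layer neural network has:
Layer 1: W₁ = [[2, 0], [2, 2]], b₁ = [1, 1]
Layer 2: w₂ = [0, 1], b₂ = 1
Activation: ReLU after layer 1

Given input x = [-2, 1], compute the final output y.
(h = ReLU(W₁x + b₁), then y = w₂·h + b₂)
y = 1

Layer 1 pre-activation: z₁ = [-3, -1]
After ReLU: h = [0, 0]
Layer 2 output: y = 0×0 + 1×0 + 1 = 1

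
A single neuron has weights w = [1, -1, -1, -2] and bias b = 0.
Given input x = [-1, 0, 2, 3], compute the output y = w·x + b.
y = -9

y = (1)(-1) + (-1)(0) + (-1)(2) + (-2)(3) + 0 = -9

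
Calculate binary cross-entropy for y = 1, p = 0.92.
L = 0.08338

L = -1·log(0.92) - 0·log(0.08) = -log(0.92) = 0.08338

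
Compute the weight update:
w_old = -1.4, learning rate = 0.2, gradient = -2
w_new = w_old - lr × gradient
w_new = -1

w_new = w - η·∂L/∂w = -1.4 - 0.2×(-2) = -1.4 - (-0.4) = -1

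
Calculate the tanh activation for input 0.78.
0.6527

tanh(0.78) = (e^(0.78) - e^(-0.78))/(e^(0.78) + e^(-0.78)) = 0.6527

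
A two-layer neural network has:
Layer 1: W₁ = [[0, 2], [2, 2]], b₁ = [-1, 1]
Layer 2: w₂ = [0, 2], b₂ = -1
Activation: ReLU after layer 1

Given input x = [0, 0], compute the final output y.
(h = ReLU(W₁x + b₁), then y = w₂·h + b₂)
y = 1

Layer 1 pre-activation: z₁ = [-1, 1]
After ReLU: h = [0, 1]
Layer 2 output: y = 0×0 + 2×1 + -1 = 1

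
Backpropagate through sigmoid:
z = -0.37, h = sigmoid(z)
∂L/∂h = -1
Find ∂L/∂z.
∂L/∂z = -0.2416

σ(-0.37) = 0.4085
σ'(-0.37) = σ(-0.37)(1 - σ(-0.37)) = 0.4085 × 0.5915 = 0.2416
∂L/∂z = ∂L/∂h · σ'(z) = -1 × 0.2416 = -0.2416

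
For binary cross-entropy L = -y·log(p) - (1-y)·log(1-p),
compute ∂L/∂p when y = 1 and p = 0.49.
∂L/∂p = -2.041

∂L/∂p = -y/p + (1-y)/(1-p) = -1/0.49 + 0 = -2.041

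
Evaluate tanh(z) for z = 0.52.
0.4777

tanh(0.52) = (e^(0.52) - e^(-0.52))/(e^(0.52) + e^(-0.52)) = 0.4777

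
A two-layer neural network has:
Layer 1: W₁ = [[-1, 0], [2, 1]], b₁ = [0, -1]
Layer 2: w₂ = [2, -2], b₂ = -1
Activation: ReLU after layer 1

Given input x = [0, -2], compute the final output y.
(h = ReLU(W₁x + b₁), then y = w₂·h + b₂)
y = -1

Layer 1 pre-activation: z₁ = [0, -3]
After ReLU: h = [0, 0]
Layer 2 output: y = 2×0 + -2×0 + -1 = -1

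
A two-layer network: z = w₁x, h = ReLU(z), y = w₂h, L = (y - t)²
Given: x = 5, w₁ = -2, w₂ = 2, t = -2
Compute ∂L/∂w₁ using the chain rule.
∂L/∂w₁ = 0

Forward pass:
z = w₁x = -2×5 = -10
h = ReLU(-10) = 0
y = w₂h = 2×0 = 0

Backward pass:
∂L/∂y = 2(y - t) = 2(0 - -2) = 4
∂y/∂h = w₂ = 2
∂h/∂z = 0 (ReLU derivative)
∂z/∂w₁ = x = 5

∂L/∂w₁ = 4 × 2 × 0 × 5 = 0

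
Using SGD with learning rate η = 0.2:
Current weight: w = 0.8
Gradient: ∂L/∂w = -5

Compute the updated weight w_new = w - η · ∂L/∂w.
w_new = 1.8

w_new = w - η·∂L/∂w = 0.8 - 0.2×(-5) = 0.8 - (-1) = 1.8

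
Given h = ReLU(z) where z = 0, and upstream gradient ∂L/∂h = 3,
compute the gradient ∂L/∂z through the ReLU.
∂L/∂z = 0

h = ReLU(0) = 0
At z = 0: ∂h/∂z = 0 (by convention)
∂L/∂z = ∂L/∂h · ∂h/∂z = 3 × 0 = 0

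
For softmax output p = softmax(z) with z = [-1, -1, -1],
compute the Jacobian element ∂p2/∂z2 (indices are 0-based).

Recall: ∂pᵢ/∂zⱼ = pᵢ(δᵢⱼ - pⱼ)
∂p2/∂z2 = 0.2222

p = softmax(z) = [0.3333, 0.3333, 0.3333]
p2 = 0.3333

∂p2/∂z2 = p2(1 - p2) = 0.3333 × (1 - 0.3333) = 0.2222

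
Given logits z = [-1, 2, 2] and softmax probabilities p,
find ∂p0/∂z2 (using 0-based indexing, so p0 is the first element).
∂p0/∂z2 = -0.01185

p = softmax(z) = [0.02429, 0.4879, 0.4879]
p0 = 0.02429, p2 = 0.4879

∂p0/∂z2 = -p0 × p2 = -0.02429 × 0.4879 = -0.01185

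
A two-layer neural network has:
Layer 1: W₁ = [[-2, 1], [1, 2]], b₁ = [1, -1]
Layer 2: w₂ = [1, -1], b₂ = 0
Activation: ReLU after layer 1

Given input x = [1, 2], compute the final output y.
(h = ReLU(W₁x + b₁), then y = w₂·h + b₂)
y = -3

Layer 1 pre-activation: z₁ = [1, 4]
After ReLU: h = [1, 4]
Layer 2 output: y = 1×1 + -1×4 + 0 = -3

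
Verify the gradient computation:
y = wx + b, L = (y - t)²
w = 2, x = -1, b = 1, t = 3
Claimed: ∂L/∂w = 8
Correct

y = (2)(-1) + 1 = -1
∂L/∂y = 2(y - t) = 2(-1 - 3) = -8
∂y/∂w = x = -1
∂L/∂w = -8 × -1 = 8

Claimed value: 8
Correct: The correct gradient is 8.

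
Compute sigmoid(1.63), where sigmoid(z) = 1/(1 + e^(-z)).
0.8362

sigmoid(1.63) = 1/(1 + e^(-1.63)) = 1/(1 + 0.1959) = 0.8362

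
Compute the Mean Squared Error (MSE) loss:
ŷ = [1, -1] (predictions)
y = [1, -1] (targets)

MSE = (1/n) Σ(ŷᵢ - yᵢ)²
MSE = 0

MSE = (1/2)((1-1)² + (-1--1)²) = (1/2)(0 + 0) = 0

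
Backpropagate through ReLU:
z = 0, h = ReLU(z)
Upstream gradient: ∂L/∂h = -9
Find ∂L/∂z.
∂L/∂z = 0

h = ReLU(0) = 0
At z = 0: ∂h/∂z = 0 (by convention)
∂L/∂z = ∂L/∂h · ∂h/∂z = -9 × 0 = 0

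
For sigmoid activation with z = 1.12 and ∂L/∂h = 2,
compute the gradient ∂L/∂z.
∂L/∂z = 0.371

σ(1.12) = 0.754
σ'(1.12) = σ(1.12)(1 - σ(1.12)) = 0.754 × 0.246 = 0.1855
∂L/∂z = ∂L/∂h · σ'(z) = 2 × 0.1855 = 0.371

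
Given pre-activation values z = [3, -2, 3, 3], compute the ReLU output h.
h = [3, 0, 3, 3]

ReLU applied element-wise: max(0,3)=3, max(0,-2)=0, max(0,3)=3, max(0,3)=3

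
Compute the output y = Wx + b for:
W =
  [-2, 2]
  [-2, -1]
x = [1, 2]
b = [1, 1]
y = [3, -3]

Wx = [-2×1 + 2×2, -2×1 + -1×2]
   = [2, -4]
y = Wx + b = [2 + 1, -4 + 1] = [3, -3]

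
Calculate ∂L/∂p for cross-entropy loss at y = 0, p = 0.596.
∂L/∂p = 2.475

∂L/∂p = -y/p + (1-y)/(1-p) = 0 + 1/0.404 = 2.475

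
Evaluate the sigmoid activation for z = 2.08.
0.8889

sigmoid(2.08) = 1/(1 + e^(-2.08)) = 1/(1 + 0.1249) = 0.8889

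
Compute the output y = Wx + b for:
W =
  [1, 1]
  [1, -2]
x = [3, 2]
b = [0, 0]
y = [5, -1]

Wx = [1×3 + 1×2, 1×3 + -2×2]
   = [5, -1]
y = Wx + b = [5 + 0, -1 + 0] = [5, -1]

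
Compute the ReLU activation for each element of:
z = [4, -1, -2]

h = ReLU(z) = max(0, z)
h = [4, 0, 0]

ReLU applied element-wise: max(0,4)=4, max(0,-1)=0, max(0,-2)=0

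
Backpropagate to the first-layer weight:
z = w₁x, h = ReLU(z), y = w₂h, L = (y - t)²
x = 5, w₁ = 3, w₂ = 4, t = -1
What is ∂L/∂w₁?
∂L/∂w₁ = 2440

Forward pass:
z = w₁x = 3×5 = 15
h = ReLU(15) = 15
y = w₂h = 4×15 = 60

Backward pass:
∂L/∂y = 2(y - t) = 2(60 - -1) = 122
∂y/∂h = w₂ = 4
∂h/∂z = 1 (ReLU derivative)
∂z/∂w₁ = x = 5

∂L/∂w₁ = 122 × 4 × 1 × 5 = 2440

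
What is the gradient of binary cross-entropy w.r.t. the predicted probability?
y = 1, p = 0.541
∂L/∂p = -1.848

∂L/∂p = -y/p + (1-y)/(1-p) = -1/0.541 + 0 = -1.848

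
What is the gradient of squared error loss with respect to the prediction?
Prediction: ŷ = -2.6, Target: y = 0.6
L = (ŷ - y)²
∂L/∂ŷ = -6.4

∂L/∂ŷ = 2(ŷ - y) = 2(-2.6 - 0.6) = 2(-3.2) = -6.4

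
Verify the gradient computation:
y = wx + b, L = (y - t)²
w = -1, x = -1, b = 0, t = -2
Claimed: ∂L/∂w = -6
Correct

y = (-1)(-1) + 0 = 1
∂L/∂y = 2(y - t) = 2(1 - -2) = 6
∂y/∂w = x = -1
∂L/∂w = 6 × -1 = -6

Claimed value: -6
Correct: The correct gradient is -6.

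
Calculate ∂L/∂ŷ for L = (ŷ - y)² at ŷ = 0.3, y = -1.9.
∂L/∂ŷ = 4.4

∂L/∂ŷ = 2(ŷ - y) = 2(0.3 - -1.9) = 2(2.2) = 4.4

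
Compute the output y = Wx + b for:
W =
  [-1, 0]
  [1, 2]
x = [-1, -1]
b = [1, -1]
y = [2, -4]

Wx = [-1×-1 + 0×-1, 1×-1 + 2×-1]
   = [1, -3]
y = Wx + b = [1 + 1, -3 + -1] = [2, -4]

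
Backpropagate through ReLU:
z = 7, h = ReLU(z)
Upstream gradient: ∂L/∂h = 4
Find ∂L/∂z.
∂L/∂z = 4

h = ReLU(7) = 7
Since z > 0: ∂h/∂z = 1
∂L/∂z = ∂L/∂h · ∂h/∂z = 4 × 1 = 4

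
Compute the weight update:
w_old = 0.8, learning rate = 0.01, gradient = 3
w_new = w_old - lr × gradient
w_new = 0.77

w_new = w - η·∂L/∂w = 0.8 - 0.01×(3) = 0.8 - (0.03) = 0.77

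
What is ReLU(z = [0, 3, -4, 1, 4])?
h = [0, 3, 0, 1, 4]

ReLU applied element-wise: max(0,0)=0, max(0,3)=3, max(0,-4)=0, max(0,1)=1, max(0,4)=4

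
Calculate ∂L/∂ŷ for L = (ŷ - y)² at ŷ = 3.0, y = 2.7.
∂L/∂ŷ = 0.6

∂L/∂ŷ = 2(ŷ - y) = 2(3.0 - 2.7) = 2(0.3) = 0.6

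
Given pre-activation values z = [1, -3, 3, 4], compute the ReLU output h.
h = [1, 0, 3, 4]

ReLU applied element-wise: max(0,1)=1, max(0,-3)=0, max(0,3)=3, max(0,4)=4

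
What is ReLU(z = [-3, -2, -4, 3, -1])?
h = [0, 0, 0, 3, 0]

ReLU applied element-wise: max(0,-3)=0, max(0,-2)=0, max(0,-4)=0, max(0,3)=3, max(0,-1)=0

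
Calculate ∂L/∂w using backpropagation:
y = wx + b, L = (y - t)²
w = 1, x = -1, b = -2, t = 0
∂L/∂w = 6

y = wx + b = (1)(-1) + -2 = -3
∂L/∂y = 2(y - t) = 2(-3 - 0) = -6
∂y/∂w = x = -1
∂L/∂w = ∂L/∂y · ∂y/∂w = -6 × -1 = 6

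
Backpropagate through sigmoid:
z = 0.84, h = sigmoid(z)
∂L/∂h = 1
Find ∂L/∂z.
∂L/∂z = 0.2106

σ(0.84) = 0.6985
σ'(0.84) = σ(0.84)(1 - σ(0.84)) = 0.6985 × 0.3015 = 0.2106
∂L/∂z = ∂L/∂h · σ'(z) = 1 × 0.2106 = 0.2106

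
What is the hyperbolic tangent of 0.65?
0.5717

tanh(0.65) = (e^(0.65) - e^(-0.65))/(e^(0.65) + e^(-0.65)) = 0.5717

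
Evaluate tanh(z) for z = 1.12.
0.8076

tanh(1.12) = (e^(1.12) - e^(-1.12))/(e^(1.12) + e^(-1.12)) = 0.8076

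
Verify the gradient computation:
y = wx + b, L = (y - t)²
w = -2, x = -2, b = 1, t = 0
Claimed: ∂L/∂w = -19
Incorrect

y = (-2)(-2) + 1 = 5
∂L/∂y = 2(y - t) = 2(5 - 0) = 10
∂y/∂w = x = -2
∂L/∂w = 10 × -2 = -20

Claimed value: -19
Incorrect: The correct gradient is -20.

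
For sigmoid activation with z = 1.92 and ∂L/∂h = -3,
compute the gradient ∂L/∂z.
∂L/∂z = -0.3345

σ(1.92) = 0.8721
σ'(1.92) = σ(1.92)(1 - σ(1.92)) = 0.8721 × 0.1279 = 0.1115
∂L/∂z = ∂L/∂h · σ'(z) = -3 × 0.1115 = -0.3345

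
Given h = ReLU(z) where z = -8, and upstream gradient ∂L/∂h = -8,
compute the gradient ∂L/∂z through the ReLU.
∂L/∂z = 0

h = ReLU(-8) = 0
Since z < 0: ∂h/∂z = 0
∂L/∂z = ∂L/∂h · ∂h/∂z = -8 × 0 = 0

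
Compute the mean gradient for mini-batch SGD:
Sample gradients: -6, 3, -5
Average gradient = -2.667

Average = (1/3)(-6 + 3 + -5) = -8/3 = -2.667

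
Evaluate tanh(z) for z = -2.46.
-0.9855

tanh(-2.46) = (e^(-2.46) - e^(2.46))/(e^(-2.46) + e^(2.46)) = -0.9855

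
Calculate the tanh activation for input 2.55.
0.9879

tanh(2.55) = (e^(2.55) - e^(-2.55))/(e^(2.55) + e^(-2.55)) = 0.9879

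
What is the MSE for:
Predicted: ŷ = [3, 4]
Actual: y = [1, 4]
MSE = 2

MSE = (1/2)((3-1)² + (4-4)²) = (1/2)(4 + 0) = 2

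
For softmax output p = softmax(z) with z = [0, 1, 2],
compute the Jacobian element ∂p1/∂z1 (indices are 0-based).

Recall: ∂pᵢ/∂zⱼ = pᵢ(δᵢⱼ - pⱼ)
∂p1/∂z1 = 0.1848

p = softmax(z) = [0.09003, 0.2447, 0.6652]
p1 = 0.2447

∂p1/∂z1 = p1(1 - p1) = 0.2447 × (1 - 0.2447) = 0.1848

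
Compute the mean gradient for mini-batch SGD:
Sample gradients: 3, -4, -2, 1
Average gradient = -0.5

Average = (1/4)(3 + -4 + -2 + 1) = -2/4 = -0.5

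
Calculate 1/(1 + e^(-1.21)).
0.7703

sigmoid(1.21) = 1/(1 + e^(-1.21)) = 1/(1 + 0.2982) = 0.7703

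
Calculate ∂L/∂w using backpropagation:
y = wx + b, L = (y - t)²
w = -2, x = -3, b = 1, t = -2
∂L/∂w = -54

y = wx + b = (-2)(-3) + 1 = 7
∂L/∂y = 2(y - t) = 2(7 - -2) = 18
∂y/∂w = x = -3
∂L/∂w = ∂L/∂y · ∂y/∂w = 18 × -3 = -54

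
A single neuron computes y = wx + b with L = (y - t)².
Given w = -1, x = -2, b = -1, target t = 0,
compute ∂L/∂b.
∂L/∂b = 2

y = wx + b = (-1)(-2) + -1 = 1
∂L/∂y = 2(y - t) = 2(1 - 0) = 2
∂y/∂b = 1
∂L/∂b = ∂L/∂y · ∂y/∂b = 2 × 1 = 2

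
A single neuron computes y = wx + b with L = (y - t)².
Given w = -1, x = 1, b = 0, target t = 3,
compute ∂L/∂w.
∂L/∂w = -8

y = wx + b = (-1)(1) + 0 = -1
∂L/∂y = 2(y - t) = 2(-1 - 3) = -8
∂y/∂w = x = 1
∂L/∂w = ∂L/∂y · ∂y/∂w = -8 × 1 = -8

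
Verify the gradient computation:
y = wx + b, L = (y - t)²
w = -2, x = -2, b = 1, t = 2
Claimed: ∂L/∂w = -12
Correct

y = (-2)(-2) + 1 = 5
∂L/∂y = 2(y - t) = 2(5 - 2) = 6
∂y/∂w = x = -2
∂L/∂w = 6 × -2 = -12

Claimed value: -12
Correct: The correct gradient is -12.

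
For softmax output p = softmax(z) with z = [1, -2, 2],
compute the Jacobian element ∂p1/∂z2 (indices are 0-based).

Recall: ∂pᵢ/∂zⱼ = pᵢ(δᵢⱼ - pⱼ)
∂p1/∂z2 = -0.009532

p = softmax(z) = [0.2654, 0.01321, 0.7214]
p1 = 0.01321, p2 = 0.7214

∂p1/∂z2 = -p1 × p2 = -0.01321 × 0.7214 = -0.009532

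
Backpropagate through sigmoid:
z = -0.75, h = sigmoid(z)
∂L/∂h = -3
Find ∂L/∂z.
∂L/∂z = -0.6537

σ(-0.75) = 0.3208
σ'(-0.75) = σ(-0.75)(1 - σ(-0.75)) = 0.3208 × 0.6792 = 0.2179
∂L/∂z = ∂L/∂h · σ'(z) = -3 × 0.2179 = -0.6537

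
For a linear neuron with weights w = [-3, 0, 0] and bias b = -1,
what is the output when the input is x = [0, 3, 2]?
y = -1

y = (-3)(0) + (0)(3) + (0)(2) + -1 = -1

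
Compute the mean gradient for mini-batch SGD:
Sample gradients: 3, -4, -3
Average gradient = -1.333

Average = (1/3)(3 + -4 + -3) = -4/3 = -1.333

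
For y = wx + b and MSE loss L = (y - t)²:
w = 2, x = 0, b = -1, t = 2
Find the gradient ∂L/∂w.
∂L/∂w = 0

y = wx + b = (2)(0) + -1 = -1
∂L/∂y = 2(y - t) = 2(-1 - 2) = -6
∂y/∂w = x = 0
∂L/∂w = ∂L/∂y · ∂y/∂w = -6 × 0 = 0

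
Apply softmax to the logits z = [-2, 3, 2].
p = [0.0049, 0.7275, 0.2676]

exp(z) = [0.1353, 20.09, 7.389]
Sum = 27.61
p = [0.0049, 0.7275, 0.2676]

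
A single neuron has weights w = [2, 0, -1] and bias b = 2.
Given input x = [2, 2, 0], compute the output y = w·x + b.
y = 6

y = (2)(2) + (0)(2) + (-1)(0) + 2 = 6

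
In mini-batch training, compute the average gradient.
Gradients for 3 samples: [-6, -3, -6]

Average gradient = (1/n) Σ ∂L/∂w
Average gradient = -5

Average = (1/3)(-6 + -3 + -6) = -15/3 = -5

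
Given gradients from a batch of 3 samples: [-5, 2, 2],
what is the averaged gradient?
Average gradient = -0.3333

Average = (1/3)(-5 + 2 + 2) = -1/3 = -0.3333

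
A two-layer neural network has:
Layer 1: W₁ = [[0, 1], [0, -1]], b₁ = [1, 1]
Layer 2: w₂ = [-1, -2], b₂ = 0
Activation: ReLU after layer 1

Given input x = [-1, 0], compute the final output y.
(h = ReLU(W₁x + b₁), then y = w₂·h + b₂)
y = -3

Layer 1 pre-activation: z₁ = [1, 1]
After ReLU: h = [1, 1]
Layer 2 output: y = -1×1 + -2×1 + 0 = -3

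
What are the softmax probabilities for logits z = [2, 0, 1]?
p = [0.6652, 0.09, 0.2447]

exp(z) = [7.389, 1, 2.718]
Sum = 11.11
p = [0.6652, 0.09, 0.2447]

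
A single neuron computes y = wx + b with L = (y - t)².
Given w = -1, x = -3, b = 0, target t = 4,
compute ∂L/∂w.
∂L/∂w = 6

y = wx + b = (-1)(-3) + 0 = 3
∂L/∂y = 2(y - t) = 2(3 - 4) = -2
∂y/∂w = x = -3
∂L/∂w = ∂L/∂y · ∂y/∂w = -2 × -3 = 6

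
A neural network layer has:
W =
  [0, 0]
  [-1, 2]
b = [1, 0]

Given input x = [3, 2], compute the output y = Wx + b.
y = [1, 1]

Wx = [0×3 + 0×2, -1×3 + 2×2]
   = [0, 1]
y = Wx + b = [0 + 1, 1 + 0] = [1, 1]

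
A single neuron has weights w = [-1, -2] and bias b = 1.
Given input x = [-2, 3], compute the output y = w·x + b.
y = -3

y = (-1)(-2) + (-2)(3) + 1 = -3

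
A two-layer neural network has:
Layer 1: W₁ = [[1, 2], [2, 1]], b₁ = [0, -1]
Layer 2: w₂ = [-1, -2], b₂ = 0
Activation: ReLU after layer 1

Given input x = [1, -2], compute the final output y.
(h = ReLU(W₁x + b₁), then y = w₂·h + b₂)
y = 0

Layer 1 pre-activation: z₁ = [-3, -1]
After ReLU: h = [0, 0]
Layer 2 output: y = -1×0 + -2×0 + 0 = 0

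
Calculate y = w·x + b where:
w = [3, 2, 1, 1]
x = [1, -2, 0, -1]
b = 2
y = 0

y = (3)(1) + (2)(-2) + (1)(0) + (1)(-1) + 2 = 0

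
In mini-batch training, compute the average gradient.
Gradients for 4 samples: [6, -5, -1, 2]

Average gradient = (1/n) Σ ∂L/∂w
Average gradient = 0.5

Average = (1/4)(6 + -5 + -1 + 2) = 2/4 = 0.5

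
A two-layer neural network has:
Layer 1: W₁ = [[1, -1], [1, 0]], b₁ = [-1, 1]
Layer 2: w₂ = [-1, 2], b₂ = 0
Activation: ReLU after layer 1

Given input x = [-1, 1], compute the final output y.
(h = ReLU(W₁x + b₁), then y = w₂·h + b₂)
y = 0

Layer 1 pre-activation: z₁ = [-3, 0]
After ReLU: h = [0, 0]
Layer 2 output: y = -1×0 + 2×0 + 0 = 0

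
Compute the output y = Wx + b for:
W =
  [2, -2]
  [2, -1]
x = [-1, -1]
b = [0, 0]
y = [0, -1]

Wx = [2×-1 + -2×-1, 2×-1 + -1×-1]
   = [0, -1]
y = Wx + b = [0 + 0, -1 + 0] = [0, -1]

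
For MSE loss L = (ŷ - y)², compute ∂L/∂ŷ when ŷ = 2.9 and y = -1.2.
∂L/∂ŷ = 8.2

∂L/∂ŷ = 2(ŷ - y) = 2(2.9 - -1.2) = 2(4.1) = 8.2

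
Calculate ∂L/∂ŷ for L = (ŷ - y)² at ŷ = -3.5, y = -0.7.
∂L/∂ŷ = -5.6

∂L/∂ŷ = 2(ŷ - y) = 2(-3.5 - -0.7) = 2(-2.8) = -5.6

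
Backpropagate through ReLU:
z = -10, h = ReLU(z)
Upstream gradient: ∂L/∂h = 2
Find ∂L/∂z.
∂L/∂z = 0

h = ReLU(-10) = 0
Since z < 0: ∂h/∂z = 0
∂L/∂z = ∂L/∂h · ∂h/∂z = 2 × 0 = 0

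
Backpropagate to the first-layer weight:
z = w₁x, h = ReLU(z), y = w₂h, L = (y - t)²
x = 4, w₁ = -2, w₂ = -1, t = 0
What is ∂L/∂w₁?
∂L/∂w₁ = 0

Forward pass:
z = w₁x = -2×4 = -8
h = ReLU(-8) = 0
y = w₂h = -1×0 = 0

Backward pass:
∂L/∂y = 2(y - t) = 2(0 - 0) = 0
∂y/∂h = w₂ = -1
∂h/∂z = 0 (ReLU derivative)
∂z/∂w₁ = x = 4

∂L/∂w₁ = 0 × -1 × 0 × 4 = 0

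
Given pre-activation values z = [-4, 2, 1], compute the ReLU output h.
h = [0, 2, 1]

ReLU applied element-wise: max(0,-4)=0, max(0,2)=2, max(0,1)=1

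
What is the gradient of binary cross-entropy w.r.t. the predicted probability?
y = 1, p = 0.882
∂L/∂p = -1.134

∂L/∂p = -y/p + (1-y)/(1-p) = -1/0.882 + 0 = -1.134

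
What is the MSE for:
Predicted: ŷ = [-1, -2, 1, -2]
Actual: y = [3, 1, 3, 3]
MSE = 13.5

MSE = (1/4)((-1-3)² + (-2-1)² + (1-3)² + (-2-3)²) = (1/4)(16 + 9 + 4 + 25) = 13.5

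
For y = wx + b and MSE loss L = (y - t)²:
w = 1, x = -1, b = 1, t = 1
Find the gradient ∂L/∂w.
∂L/∂w = 2

y = wx + b = (1)(-1) + 1 = 0
∂L/∂y = 2(y - t) = 2(0 - 1) = -2
∂y/∂w = x = -1
∂L/∂w = ∂L/∂y · ∂y/∂w = -2 × -1 = 2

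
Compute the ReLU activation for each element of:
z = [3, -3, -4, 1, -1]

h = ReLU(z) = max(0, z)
h = [3, 0, 0, 1, 0]

ReLU applied element-wise: max(0,3)=3, max(0,-3)=0, max(0,-4)=0, max(0,1)=1, max(0,-1)=0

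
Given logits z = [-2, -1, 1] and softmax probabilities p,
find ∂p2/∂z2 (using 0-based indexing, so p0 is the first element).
∂p2/∂z2 = 0.1318

p = softmax(z) = [0.04201, 0.1142, 0.8438]
p2 = 0.8438

∂p2/∂z2 = p2(1 - p2) = 0.8438 × (1 - 0.8438) = 0.1318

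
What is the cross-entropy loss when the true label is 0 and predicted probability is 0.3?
L = 0.3567

L = -0·log(0.3) - 1·log(0.7) = -log(0.7) = 0.3567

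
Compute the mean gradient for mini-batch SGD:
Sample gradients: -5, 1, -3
Average gradient = -2.333

Average = (1/3)(-5 + 1 + -3) = -7/3 = -2.333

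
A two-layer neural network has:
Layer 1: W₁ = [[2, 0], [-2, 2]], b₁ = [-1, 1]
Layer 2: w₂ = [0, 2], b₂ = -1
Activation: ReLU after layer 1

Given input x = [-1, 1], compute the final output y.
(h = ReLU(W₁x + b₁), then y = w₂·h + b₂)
y = 9

Layer 1 pre-activation: z₁ = [-3, 5]
After ReLU: h = [0, 5]
Layer 2 output: y = 0×0 + 2×5 + -1 = 9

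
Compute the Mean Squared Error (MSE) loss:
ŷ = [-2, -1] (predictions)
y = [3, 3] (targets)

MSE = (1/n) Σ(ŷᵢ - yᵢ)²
MSE = 20.5

MSE = (1/2)((-2-3)² + (-1-3)²) = (1/2)(25 + 16) = 20.5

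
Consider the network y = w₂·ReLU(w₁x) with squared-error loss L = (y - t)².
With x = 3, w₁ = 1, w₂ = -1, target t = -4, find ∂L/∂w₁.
∂L/∂w₁ = -6

Forward pass:
z = w₁x = 1×3 = 3
h = ReLU(3) = 3
y = w₂h = -1×3 = -3

Backward pass:
∂L/∂y = 2(y - t) = 2(-3 - -4) = 2
∂y/∂h = w₂ = -1
∂h/∂z = 1 (ReLU derivative)
∂z/∂w₁ = x = 3

∂L/∂w₁ = 2 × -1 × 1 × 3 = -6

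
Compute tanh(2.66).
0.9903

tanh(2.66) = (e^(2.66) - e^(-2.66))/(e^(2.66) + e^(-2.66)) = 0.9903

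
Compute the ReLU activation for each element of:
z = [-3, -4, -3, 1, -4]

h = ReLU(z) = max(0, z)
h = [0, 0, 0, 1, 0]

ReLU applied element-wise: max(0,-3)=0, max(0,-4)=0, max(0,-3)=0, max(0,1)=1, max(0,-4)=0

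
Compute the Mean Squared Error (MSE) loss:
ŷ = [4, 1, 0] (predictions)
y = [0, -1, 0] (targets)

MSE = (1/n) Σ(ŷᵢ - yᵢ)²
MSE = 6.667

MSE = (1/3)((4-0)² + (1--1)² + (0-0)²) = (1/3)(16 + 4 + 0) = 6.667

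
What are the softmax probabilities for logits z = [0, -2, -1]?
p = [0.6652, 0.09, 0.2447]

exp(z) = [1, 0.1353, 0.3679]
Sum = 1.503
p = [0.6652, 0.09, 0.2447]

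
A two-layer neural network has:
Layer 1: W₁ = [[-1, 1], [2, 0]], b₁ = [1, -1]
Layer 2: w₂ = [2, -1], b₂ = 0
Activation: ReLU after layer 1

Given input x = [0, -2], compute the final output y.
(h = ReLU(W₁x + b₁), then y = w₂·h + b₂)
y = 0

Layer 1 pre-activation: z₁ = [-1, -1]
After ReLU: h = [0, 0]
Layer 2 output: y = 2×0 + -1×0 + 0 = 0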